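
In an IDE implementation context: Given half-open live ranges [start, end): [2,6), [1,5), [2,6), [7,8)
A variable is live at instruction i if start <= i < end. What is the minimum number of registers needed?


Live ranges:
  Var0: [2, 6)
  Var1: [1, 5)
  Var2: [2, 6)
  Var3: [7, 8)
Sweep-line events (position, delta, active):
  pos=1 start -> active=1
  pos=2 start -> active=2
  pos=2 start -> active=3
  pos=5 end -> active=2
  pos=6 end -> active=1
  pos=6 end -> active=0
  pos=7 start -> active=1
  pos=8 end -> active=0
Maximum simultaneous active: 3
Minimum registers needed: 3

3


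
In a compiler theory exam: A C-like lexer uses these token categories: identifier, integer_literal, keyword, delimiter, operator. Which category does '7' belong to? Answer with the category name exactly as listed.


Token: '7'
Checking categories:
  identifier: no
  integer_literal: YES
  operator: no
  keyword: no
  delimiter: no
Category: integer_literal

integer_literal


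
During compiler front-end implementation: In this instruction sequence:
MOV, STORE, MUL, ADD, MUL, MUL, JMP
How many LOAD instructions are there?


Scanning instruction sequence for LOAD:
  Position 1: MOV
  Position 2: STORE
  Position 3: MUL
  Position 4: ADD
  Position 5: MUL
  Position 6: MUL
  Position 7: JMP
Matches at positions: []
Total LOAD count: 0

0


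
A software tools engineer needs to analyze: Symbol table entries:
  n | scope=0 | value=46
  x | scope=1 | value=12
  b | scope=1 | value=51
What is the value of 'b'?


Searching symbol table for 'b':
  n | scope=0 | value=46
  x | scope=1 | value=12
  b | scope=1 | value=51 <- MATCH
Found 'b' at scope 1 with value 51

51


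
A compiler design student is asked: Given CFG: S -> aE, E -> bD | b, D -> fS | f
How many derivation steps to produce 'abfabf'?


Grammar: S -> aE, E -> bD | b, D -> fS | f
Deriving 'abfabf':
Step 1: S -> aE => aE
Step 2: E -> bD => abD
Step 3: D -> fS => abfS
Step 4: S -> aE => abfaE
Step 5: E -> bD => abfabD
Step 6: D -> f => abfabf
Total derivation steps: 6

6


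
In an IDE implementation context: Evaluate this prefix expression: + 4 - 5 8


Parsing prefix expression: + 4 - 5 8
Step 1: Innermost operation '- 5 8'
  5 - 8 = -3
Step 2: Outer operation '+ 4 [-3]'
  4 + -3 = 1

1


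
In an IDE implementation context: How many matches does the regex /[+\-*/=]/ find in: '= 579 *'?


Pattern: /[+\-*/=]/ (operators)
Input: '= 579 *'
Scanning for matches:
  Match 1: '='
  Match 2: '*'
Total matches: 2

2


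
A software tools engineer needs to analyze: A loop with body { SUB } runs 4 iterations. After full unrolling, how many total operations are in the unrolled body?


Loop body operations: SUB (1 op per iteration)
Unrolling 4 iterations:
  Iteration 1: SUB (1 ops)
  Iteration 2: SUB (1 ops)
  Iteration 3: SUB (1 ops)
  Iteration 4: SUB (1 ops)
Total: 4 iterations * 1 ops/iter = 4 operations

4


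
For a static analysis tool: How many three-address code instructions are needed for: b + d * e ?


Expression: b + d * e
Generating three-address code (respecting * over +/- precedence):
  Instruction 1: t1 = d * e
  Instruction 2: t2 = b + t1
Total instructions: 2

2


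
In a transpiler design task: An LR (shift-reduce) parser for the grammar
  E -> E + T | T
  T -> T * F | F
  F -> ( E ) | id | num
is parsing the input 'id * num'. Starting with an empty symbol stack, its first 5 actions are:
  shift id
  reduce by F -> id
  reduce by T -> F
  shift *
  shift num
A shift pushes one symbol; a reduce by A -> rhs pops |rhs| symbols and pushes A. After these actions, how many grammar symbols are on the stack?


Tracking the symbol stack through each action:
  Action 1: shift 'id' : push -> stack = [id] (size 1)
  Action 2: reduce by F -> id : pop 1, push F -> stack = [F] (size 1)
  Action 3: reduce by T -> F : pop 1, push T -> stack = [T] (size 1)
  Action 4: shift '*' : push -> stack = [T, *] (size 2)
  Action 5: shift 'num' : push -> stack = [T, *, num] (size 3)
Final stack size: 3

3


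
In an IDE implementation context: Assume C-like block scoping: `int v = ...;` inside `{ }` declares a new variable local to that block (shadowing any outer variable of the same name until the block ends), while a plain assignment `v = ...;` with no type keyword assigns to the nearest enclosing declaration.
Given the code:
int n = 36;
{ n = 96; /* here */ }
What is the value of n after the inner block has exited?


Analyzing scoping rules:
Outer scope: declares n = 36
Inner block: 'n = 96;' has no type keyword, so it is an assignment to the outer n (no shadowing)
The assignment changed the outer variable itself, so the new value persists after the block -> 96
Result: 96

96


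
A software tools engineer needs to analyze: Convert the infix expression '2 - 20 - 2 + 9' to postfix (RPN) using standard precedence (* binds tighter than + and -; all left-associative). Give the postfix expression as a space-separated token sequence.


Applying the shunting-yard algorithm:
  Operand 2 -> output
  Push '-' onto operator stack -> op-stack: [-]
  Operand 20 -> output
  See '-' (prec 1); top '-' (prec 1) >= it -> pop '-' to output
  Push '-' onto operator stack -> op-stack: [-]
  Operand 2 -> output
  See '+' (prec 1); top '-' (prec 1) >= it -> pop '-' to output
  Push '+' onto operator stack -> op-stack: [+]
  Operand 9 -> output
  End of input: pop '+' to output
Postfix result: 2 20 - 2 - 9 +

2 20 - 2 - 9 +


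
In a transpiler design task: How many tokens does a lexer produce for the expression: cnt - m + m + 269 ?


Scanning 'cnt - m + m + 269'
Token 1: 'cnt' -> identifier
Token 2: '-' -> operator
Token 3: 'm' -> identifier
Token 4: '+' -> operator
Token 5: 'm' -> identifier
Token 6: '+' -> operator
Token 7: '269' -> integer_literal
Total tokens: 7

7


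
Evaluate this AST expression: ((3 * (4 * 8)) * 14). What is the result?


Expression: ((3 * (4 * 8)) * 14)
Evaluating step by step:
  4 * 8 = 32
  3 * 32 = 96
  96 * 14 = 1344
Result: 1344

1344


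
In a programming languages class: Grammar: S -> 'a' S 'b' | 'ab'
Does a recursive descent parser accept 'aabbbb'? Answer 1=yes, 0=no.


Grammar accepts strings of the form a^n b^n (n >= 1)
Word: 'aabbbb'
Counting: 2 a's and 4 b's
Check: 2 == 4? No
Mismatch: a-count != b-count
Rejected

0


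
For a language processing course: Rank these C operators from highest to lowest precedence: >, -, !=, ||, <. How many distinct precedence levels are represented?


Looking up precedence for each operator:
  > -> precedence 4
  - -> precedence 5
  != -> precedence 3
  || -> precedence 1
  < -> precedence 4
Sorted highest to lowest: -, >, <, !=, ||
Distinct precedence values: [5, 4, 3, 1]
Number of distinct levels: 4

4


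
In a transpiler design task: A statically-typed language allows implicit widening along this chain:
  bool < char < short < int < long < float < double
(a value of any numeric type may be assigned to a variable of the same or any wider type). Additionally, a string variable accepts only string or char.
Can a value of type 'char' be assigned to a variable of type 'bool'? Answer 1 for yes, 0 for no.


Target variable type: bool
Source value type: char
Numeric ranks: char=1, bool=0
Widening allowed iff rank(source) <= rank(target): 1 <= 0? No
Result: 0

0


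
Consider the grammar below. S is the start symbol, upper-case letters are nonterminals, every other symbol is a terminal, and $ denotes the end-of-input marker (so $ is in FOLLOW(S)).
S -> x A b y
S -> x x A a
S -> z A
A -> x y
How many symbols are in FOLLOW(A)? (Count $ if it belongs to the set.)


S is the start symbol and does not occur in any rule body, so FOLLOW(S) = {$}.
Examining every occurrence of A in a rule body:
  S -> x A b y : A is followed by terminal 'b' -> add 'b'
  S -> x x A a : A is followed by terminal 'a' -> add 'a'
  S -> z A : A is at the right end -> add FOLLOW(S) = {$}
  A -> x y : A does not occur in the body -> contributes nothing
FOLLOW(A) = {a, b, $}
Count: 3

3


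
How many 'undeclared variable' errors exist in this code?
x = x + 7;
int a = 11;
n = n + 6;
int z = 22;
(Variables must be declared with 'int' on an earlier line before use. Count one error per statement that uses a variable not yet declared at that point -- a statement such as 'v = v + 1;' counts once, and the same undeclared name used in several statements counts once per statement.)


Scanning code line by line:
  Line 1: use 'x' -> ERROR (undeclared)
  Line 2: declare 'a' -> declared = ['a']
  Line 3: use 'n' -> ERROR (undeclared)
  Line 4: declare 'z' -> declared = ['a', 'z']
Total undeclared variable errors: 2

2


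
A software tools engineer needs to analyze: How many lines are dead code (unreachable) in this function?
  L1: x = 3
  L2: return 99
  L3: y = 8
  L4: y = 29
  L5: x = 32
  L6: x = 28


Analyzing control flow:
  L1: reachable (before return)
  L2: reachable (return statement)
  L3: DEAD (after return at L2)
  L4: DEAD (after return at L2)
  L5: DEAD (after return at L2)
  L6: DEAD (after return at L2)
Return at L2, total lines = 6
Dead lines: L3 through L6
Count: 4

4


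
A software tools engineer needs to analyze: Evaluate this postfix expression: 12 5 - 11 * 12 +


Processing tokens left to right:
Push 12, Push 5
Pop 12 and 5, compute 12 - 5 = 7, push 7
Push 11
Pop 7 and 11, compute 7 * 11 = 77, push 77
Push 12
Pop 77 and 12, compute 77 + 12 = 89, push 89
Stack result: 89

89


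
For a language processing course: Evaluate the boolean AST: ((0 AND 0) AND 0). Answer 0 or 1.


Step 1: Evaluate inner node
  0 AND 0 = 0
Step 2: Evaluate root node
  0 AND 0 = 0

0


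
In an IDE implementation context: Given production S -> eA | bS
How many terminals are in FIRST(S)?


Production: S -> eA | bS
Examining each alternative for leading terminals:
  S -> eA : first terminal = 'e'
  S -> bS : first terminal = 'b'
FIRST(S) = {b, e}
Count: 2

2


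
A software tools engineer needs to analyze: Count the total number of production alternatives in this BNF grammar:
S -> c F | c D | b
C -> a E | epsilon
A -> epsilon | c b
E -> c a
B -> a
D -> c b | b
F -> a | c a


Counting alternatives per rule:
  S: 3 alternative(s)
  C: 2 alternative(s)
  A: 2 alternative(s)
  E: 1 alternative(s)
  B: 1 alternative(s)
  D: 2 alternative(s)
  F: 2 alternative(s)
Sum: 3 + 2 + 2 + 1 + 1 + 2 + 2 = 13

13


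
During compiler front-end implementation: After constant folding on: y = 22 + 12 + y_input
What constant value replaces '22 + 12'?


Identifying constant sub-expression:
  Original: y = 22 + 12 + y_input
  22 and 12 are both compile-time constants
  Evaluating: 22 + 12 = 34
  After folding: y = 34 + y_input

34


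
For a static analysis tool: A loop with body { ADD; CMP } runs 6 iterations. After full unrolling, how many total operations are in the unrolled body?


Loop body operations: ADD, CMP (2 ops per iteration)
Unrolling 6 iterations:
  Iteration 1: ADD, CMP (2 ops)
  Iteration 2: ADD, CMP (2 ops)
  Iteration 3: ADD, CMP (2 ops)
  Iteration 4: ADD, CMP (2 ops)
  Iteration 5: ADD, CMP (2 ops)
  Iteration 6: ADD, CMP (2 ops)
Total: 6 iterations * 2 ops/iter = 12 operations

12


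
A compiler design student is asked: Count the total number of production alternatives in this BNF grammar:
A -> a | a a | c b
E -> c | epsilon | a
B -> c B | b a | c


Counting alternatives per rule:
  A: 3 alternative(s)
  E: 3 alternative(s)
  B: 3 alternative(s)
Sum: 3 + 3 + 3 = 9

9


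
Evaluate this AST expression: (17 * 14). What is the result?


Expression: (17 * 14)
Evaluating step by step:
  17 * 14 = 238
Result: 238

238


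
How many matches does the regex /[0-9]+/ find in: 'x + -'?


Pattern: /[0-9]+/ (int literals)
Input: 'x + -'
Scanning for matches:
Total matches: 0

0


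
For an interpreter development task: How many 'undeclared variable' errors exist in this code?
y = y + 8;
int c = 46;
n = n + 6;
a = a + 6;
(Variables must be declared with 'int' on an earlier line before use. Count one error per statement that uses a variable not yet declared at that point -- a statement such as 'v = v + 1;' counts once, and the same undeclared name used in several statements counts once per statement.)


Scanning code line by line:
  Line 1: use 'y' -> ERROR (undeclared)
  Line 2: declare 'c' -> declared = ['c']
  Line 3: use 'n' -> ERROR (undeclared)
  Line 4: use 'a' -> ERROR (undeclared)
Total undeclared variable errors: 3

3


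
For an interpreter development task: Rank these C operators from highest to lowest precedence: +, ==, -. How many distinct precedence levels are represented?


Looking up precedence for each operator:
  + -> precedence 5
  == -> precedence 3
  - -> precedence 5
Sorted highest to lowest: +, -, ==
Distinct precedence values: [5, 3]
Number of distinct levels: 2

2


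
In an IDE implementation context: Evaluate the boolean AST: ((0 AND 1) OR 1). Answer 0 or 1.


Step 1: Evaluate inner node
  0 AND 1 = 0
Step 2: Evaluate root node
  0 OR 1 = 1

1


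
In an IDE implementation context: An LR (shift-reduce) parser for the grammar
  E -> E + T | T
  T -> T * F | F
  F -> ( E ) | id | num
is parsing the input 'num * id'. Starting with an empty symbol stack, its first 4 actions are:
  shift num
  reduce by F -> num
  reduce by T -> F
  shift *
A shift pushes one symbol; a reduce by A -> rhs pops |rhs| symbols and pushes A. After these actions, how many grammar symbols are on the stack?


Tracking the symbol stack through each action:
  Action 1: shift 'num' : push -> stack = [num] (size 1)
  Action 2: reduce by F -> num : pop 1, push F -> stack = [F] (size 1)
  Action 3: reduce by T -> F : pop 1, push T -> stack = [T] (size 1)
  Action 4: shift '*' : push -> stack = [T, *] (size 2)
Final stack size: 2

2


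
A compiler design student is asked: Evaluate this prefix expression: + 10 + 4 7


Parsing prefix expression: + 10 + 4 7
Step 1: Innermost operation '+ 4 7'
  4 + 7 = 11
Step 2: Outer operation '+ 10 [11]'
  10 + 11 = 21

21


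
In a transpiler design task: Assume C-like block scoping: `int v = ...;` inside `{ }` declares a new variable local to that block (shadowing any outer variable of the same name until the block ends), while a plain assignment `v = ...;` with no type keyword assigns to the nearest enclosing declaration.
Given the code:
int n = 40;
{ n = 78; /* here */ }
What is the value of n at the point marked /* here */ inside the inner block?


Analyzing scoping rules:
Outer scope: declares n = 40
Inner block: 'n = 78;' has no type keyword, so it is an assignment to the outer n (no shadowing)
Inside the block, after the assignment -> 78
Result: 78

78


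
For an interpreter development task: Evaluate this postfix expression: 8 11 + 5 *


Processing tokens left to right:
Push 8, Push 11
Pop 8 and 11, compute 8 + 11 = 19, push 19
Push 5
Pop 19 and 5, compute 19 * 5 = 95, push 95
Stack result: 95

95


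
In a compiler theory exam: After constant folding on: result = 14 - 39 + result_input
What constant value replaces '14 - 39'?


Identifying constant sub-expression:
  Original: result = 14 - 39 + result_input
  14 and 39 are both compile-time constants
  Evaluating: 14 - 39 = -25
  After folding: result = -25 + result_input

-25


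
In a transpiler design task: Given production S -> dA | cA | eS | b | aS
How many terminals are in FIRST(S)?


Production: S -> dA | cA | eS | b | aS
Examining each alternative for leading terminals:
  S -> dA : first terminal = 'd'
  S -> cA : first terminal = 'c'
  S -> eS : first terminal = 'e'
  S -> b : first terminal = 'b'
  S -> aS : first terminal = 'a'
FIRST(S) = {a, b, c, d, e}
Count: 5

5


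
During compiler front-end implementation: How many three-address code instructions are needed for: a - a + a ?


Expression: a - a + a
Generating three-address code (respecting * over +/- precedence):
  Instruction 1: t1 = a - a
  Instruction 2: t2 = t1 + a
Total instructions: 2

2


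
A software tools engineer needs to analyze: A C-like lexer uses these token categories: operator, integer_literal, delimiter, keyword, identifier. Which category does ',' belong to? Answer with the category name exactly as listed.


Token: ','
Checking categories:
  identifier: no
  integer_literal: no
  operator: no
  keyword: no
  delimiter: YES
Category: delimiter

delimiter


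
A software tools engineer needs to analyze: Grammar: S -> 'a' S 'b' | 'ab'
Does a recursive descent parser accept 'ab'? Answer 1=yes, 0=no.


Grammar accepts strings of the form a^n b^n (n >= 1)
Word: 'ab'
Counting: 1 a's and 1 b's
Check: 1 == 1? Yes
Derivation (S -> aSb applied 0 time(s), then S -> ab): S => ab
Accepted

1


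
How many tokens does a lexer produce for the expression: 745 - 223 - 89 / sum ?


Scanning '745 - 223 - 89 / sum'
Token 1: '745' -> integer_literal
Token 2: '-' -> operator
Token 3: '223' -> integer_literal
Token 4: '-' -> operator
Token 5: '89' -> integer_literal
Token 6: '/' -> operator
Token 7: 'sum' -> identifier
Total tokens: 7

7


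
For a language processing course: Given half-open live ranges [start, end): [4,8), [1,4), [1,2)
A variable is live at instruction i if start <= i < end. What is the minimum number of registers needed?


Live ranges:
  Var0: [4, 8)
  Var1: [1, 4)
  Var2: [1, 2)
Sweep-line events (position, delta, active):
  pos=1 start -> active=1
  pos=1 start -> active=2
  pos=2 end -> active=1
  pos=4 end -> active=0
  pos=4 start -> active=1
  pos=8 end -> active=0
Maximum simultaneous active: 2
Minimum registers needed: 2

2


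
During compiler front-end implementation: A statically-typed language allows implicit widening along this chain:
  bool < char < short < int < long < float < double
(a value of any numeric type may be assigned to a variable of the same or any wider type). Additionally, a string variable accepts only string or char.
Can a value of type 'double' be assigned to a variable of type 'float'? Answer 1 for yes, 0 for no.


Target variable type: float
Source value type: double
Numeric ranks: double=6, float=5
Widening allowed iff rank(source) <= rank(target): 6 <= 5? No
Result: 0

0


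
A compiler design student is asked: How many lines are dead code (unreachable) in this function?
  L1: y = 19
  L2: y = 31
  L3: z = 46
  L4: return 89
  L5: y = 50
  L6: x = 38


Analyzing control flow:
  L1: reachable (before return)
  L2: reachable (before return)
  L3: reachable (before return)
  L4: reachable (return statement)
  L5: DEAD (after return at L4)
  L6: DEAD (after return at L4)
Return at L4, total lines = 6
Dead lines: L5 through L6
Count: 2

2


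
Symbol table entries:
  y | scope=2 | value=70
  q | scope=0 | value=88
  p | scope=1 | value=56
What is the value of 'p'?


Searching symbol table for 'p':
  y | scope=2 | value=70
  q | scope=0 | value=88
  p | scope=1 | value=56 <- MATCH
Found 'p' at scope 1 with value 56

56


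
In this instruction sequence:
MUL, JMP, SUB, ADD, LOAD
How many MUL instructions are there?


Scanning instruction sequence for MUL:
  Position 1: MUL <- MATCH
  Position 2: JMP
  Position 3: SUB
  Position 4: ADD
  Position 5: LOAD
Matches at positions: [1]
Total MUL count: 1

1


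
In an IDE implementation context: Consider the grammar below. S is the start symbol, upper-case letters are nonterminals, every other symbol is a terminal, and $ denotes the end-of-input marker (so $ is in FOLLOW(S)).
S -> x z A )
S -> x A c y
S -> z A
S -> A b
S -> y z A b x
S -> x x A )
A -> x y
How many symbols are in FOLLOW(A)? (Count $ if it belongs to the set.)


S is the start symbol and does not occur in any rule body, so FOLLOW(S) = {$}.
Examining every occurrence of A in a rule body:
  S -> x z A ) : A is followed by terminal ')' -> add ')'
  S -> x A c y : A is followed by terminal 'c' -> add 'c'
  S -> z A : A is at the right end -> add FOLLOW(S) = {$}
  S -> A b : A is followed by terminal 'b' -> add 'b'
  S -> y z A b x : A is followed by terminal 'b' -> add 'b' (already in the set)
  S -> x x A ) : A is followed by terminal ')' -> add ')' (already in the set)
  A -> x y : A does not occur in the body -> contributes nothing
FOLLOW(A) = {), b, c, $}
Count: 4

4


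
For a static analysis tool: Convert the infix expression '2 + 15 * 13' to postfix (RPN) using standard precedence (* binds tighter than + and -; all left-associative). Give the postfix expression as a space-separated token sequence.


Applying the shunting-yard algorithm:
  Operand 2 -> output
  Push '+' onto operator stack -> op-stack: [+]
  Operand 15 -> output
  Push '*' onto operator stack -> op-stack: [+, *]
  Operand 13 -> output
  End of input: pop '*' to output
  End of input: pop '+' to output
Postfix result: 2 15 13 * +

2 15 13 * +


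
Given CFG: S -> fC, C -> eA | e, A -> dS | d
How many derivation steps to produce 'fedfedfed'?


Grammar: S -> fC, C -> eA | e, A -> dS | d
Deriving 'fedfedfed':
Step 1: S -> fC => fC
Step 2: C -> eA => feA
Step 3: A -> dS => fedS
Step 4: S -> fC => fedfC
Step 5: C -> eA => fedfeA
Step 6: A -> dS => fedfedS
Step 7: S -> fC => fedfedfC
Step 8: C -> eA => fedfedfeA
Step 9: A -> d => fedfedfed
Total derivation steps: 9

9


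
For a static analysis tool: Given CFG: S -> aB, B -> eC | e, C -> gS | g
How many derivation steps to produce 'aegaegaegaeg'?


Grammar: S -> aB, B -> eC | e, C -> gS | g
Deriving 'aegaegaegaeg':
Step 1: S -> aB => aB
Step 2: B -> eC => aeC
Step 3: C -> gS => aegS
Step 4: S -> aB => aegaB
Step 5: B -> eC => aegaeC
Step 6: C -> gS => aegaegS
Step 7: S -> aB => aegaegaB
Step 8: B -> eC => aegaegaeC
Step 9: C -> gS => aegaegaegS
Step 10: S -> aB => aegaegaegaB
Step 11: B -> eC => aegaegaegaeC
Step 12: C -> g => aegaegaegaeg
Total derivation steps: 12

12


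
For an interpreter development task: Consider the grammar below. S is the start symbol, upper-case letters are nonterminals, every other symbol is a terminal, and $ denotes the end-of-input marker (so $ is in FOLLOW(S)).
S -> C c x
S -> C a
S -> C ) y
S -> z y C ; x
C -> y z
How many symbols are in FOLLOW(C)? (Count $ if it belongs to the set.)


S is the start symbol and does not occur in any rule body, so FOLLOW(S) = {$}.
Examining every occurrence of C in a rule body:
  S -> C c x : C is followed by terminal 'c' -> add 'c'
  S -> C a : C is followed by terminal 'a' -> add 'a'
  S -> C ) y : C is followed by terminal ')' -> add ')'
  S -> z y C ; x : C is followed by terminal ';' -> add ';'
  C -> y z : C does not occur in the body -> contributes nothing
FOLLOW(C) = {), ;, a, c}
Count: 4

4


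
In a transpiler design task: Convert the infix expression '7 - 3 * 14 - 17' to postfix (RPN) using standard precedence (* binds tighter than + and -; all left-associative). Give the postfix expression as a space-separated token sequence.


Applying the shunting-yard algorithm:
  Operand 7 -> output
  Push '-' onto operator stack -> op-stack: [-]
  Operand 3 -> output
  Push '*' onto operator stack -> op-stack: [-, *]
  Operand 14 -> output
  See '-' (prec 1); top '*' (prec 2) >= it -> pop '*' to output
  See '-' (prec 1); top '-' (prec 1) >= it -> pop '-' to output
  Push '-' onto operator stack -> op-stack: [-]
  Operand 17 -> output
  End of input: pop '-' to output
Postfix result: 7 3 14 * - 17 -

7 3 14 * - 17 -


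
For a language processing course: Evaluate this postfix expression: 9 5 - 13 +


Processing tokens left to right:
Push 9, Push 5
Pop 9 and 5, compute 9 - 5 = 4, push 4
Push 13
Pop 4 and 13, compute 4 + 13 = 17, push 17
Stack result: 17

17


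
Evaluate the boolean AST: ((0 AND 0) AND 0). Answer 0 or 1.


Step 1: Evaluate inner node
  0 AND 0 = 0
Step 2: Evaluate root node
  0 AND 0 = 0

0


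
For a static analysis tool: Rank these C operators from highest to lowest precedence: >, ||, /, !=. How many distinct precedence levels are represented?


Looking up precedence for each operator:
  > -> precedence 4
  || -> precedence 1
  / -> precedence 6
  != -> precedence 3
Sorted highest to lowest: /, >, !=, ||
Distinct precedence values: [6, 4, 3, 1]
Number of distinct levels: 4

4


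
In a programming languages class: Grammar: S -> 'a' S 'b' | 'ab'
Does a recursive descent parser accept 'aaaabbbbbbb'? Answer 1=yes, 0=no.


Grammar accepts strings of the form a^n b^n (n >= 1)
Word: 'aaaabbbbbbb'
Counting: 4 a's and 7 b's
Check: 4 == 7? No
Mismatch: a-count != b-count
Rejected

0


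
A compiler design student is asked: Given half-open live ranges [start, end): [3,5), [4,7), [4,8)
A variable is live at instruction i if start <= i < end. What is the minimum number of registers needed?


Live ranges:
  Var0: [3, 5)
  Var1: [4, 7)
  Var2: [4, 8)
Sweep-line events (position, delta, active):
  pos=3 start -> active=1
  pos=4 start -> active=2
  pos=4 start -> active=3
  pos=5 end -> active=2
  pos=7 end -> active=1
  pos=8 end -> active=0
Maximum simultaneous active: 3
Minimum registers needed: 3

3


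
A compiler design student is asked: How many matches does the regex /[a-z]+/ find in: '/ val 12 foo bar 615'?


Pattern: /[a-z]+/ (identifiers)
Input: '/ val 12 foo bar 615'
Scanning for matches:
  Match 1: 'val'
  Match 2: 'foo'
  Match 3: 'bar'
Total matches: 3

3


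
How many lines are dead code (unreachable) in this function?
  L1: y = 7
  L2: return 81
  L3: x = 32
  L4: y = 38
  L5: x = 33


Analyzing control flow:
  L1: reachable (before return)
  L2: reachable (return statement)
  L3: DEAD (after return at L2)
  L4: DEAD (after return at L2)
  L5: DEAD (after return at L2)
Return at L2, total lines = 5
Dead lines: L3 through L5
Count: 3

3


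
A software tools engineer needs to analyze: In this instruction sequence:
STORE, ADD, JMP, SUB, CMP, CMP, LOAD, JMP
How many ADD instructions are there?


Scanning instruction sequence for ADD:
  Position 1: STORE
  Position 2: ADD <- MATCH
  Position 3: JMP
  Position 4: SUB
  Position 5: CMP
  Position 6: CMP
  Position 7: LOAD
  Position 8: JMP
Matches at positions: [2]
Total ADD count: 1

1


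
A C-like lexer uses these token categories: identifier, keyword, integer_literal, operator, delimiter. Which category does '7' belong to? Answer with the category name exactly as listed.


Token: '7'
Checking categories:
  identifier: no
  integer_literal: YES
  operator: no
  keyword: no
  delimiter: no
Category: integer_literal

integer_literal


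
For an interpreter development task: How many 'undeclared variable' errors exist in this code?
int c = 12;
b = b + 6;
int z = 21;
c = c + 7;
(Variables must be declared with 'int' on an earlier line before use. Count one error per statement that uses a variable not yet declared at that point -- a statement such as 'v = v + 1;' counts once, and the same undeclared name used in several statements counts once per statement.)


Scanning code line by line:
  Line 1: declare 'c' -> declared = ['c']
  Line 2: use 'b' -> ERROR (undeclared)
  Line 3: declare 'z' -> declared = ['c', 'z']
  Line 4: use 'c' -> OK (declared)
Total undeclared variable errors: 1

1


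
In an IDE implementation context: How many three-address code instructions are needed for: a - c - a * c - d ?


Expression: a - c - a * c - d
Generating three-address code (respecting * over +/- precedence):
  Instruction 1: t1 = a * c
  Instruction 2: t2 = a - c
  Instruction 3: t3 = t2 - t1
  Instruction 4: t4 = t3 - d
Total instructions: 4

4


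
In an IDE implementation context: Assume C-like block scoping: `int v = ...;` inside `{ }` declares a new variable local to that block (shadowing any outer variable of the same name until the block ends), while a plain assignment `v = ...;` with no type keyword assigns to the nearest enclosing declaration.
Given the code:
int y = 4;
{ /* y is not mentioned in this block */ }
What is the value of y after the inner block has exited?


Analyzing scoping rules:
Outer scope: declares y = 4
Inner block: y is neither redeclared nor assigned -> unchanged
After the block -> 4
Result: 4

4


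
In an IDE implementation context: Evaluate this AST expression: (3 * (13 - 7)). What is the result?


Expression: (3 * (13 - 7))
Evaluating step by step:
  13 - 7 = 6
  3 * 6 = 18
Result: 18

18


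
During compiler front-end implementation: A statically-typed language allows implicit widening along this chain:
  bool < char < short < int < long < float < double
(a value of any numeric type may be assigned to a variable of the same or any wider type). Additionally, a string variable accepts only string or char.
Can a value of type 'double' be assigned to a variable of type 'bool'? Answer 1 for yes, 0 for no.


Target variable type: bool
Source value type: double
Numeric ranks: double=6, bool=0
Widening allowed iff rank(source) <= rank(target): 6 <= 0? No
Result: 0

0


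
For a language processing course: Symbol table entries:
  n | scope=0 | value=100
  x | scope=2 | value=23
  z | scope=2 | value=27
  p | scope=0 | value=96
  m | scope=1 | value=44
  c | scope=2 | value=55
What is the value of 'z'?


Searching symbol table for 'z':
  n | scope=0 | value=100
  x | scope=2 | value=23
  z | scope=2 | value=27 <- MATCH
  p | scope=0 | value=96
  m | scope=1 | value=44
  c | scope=2 | value=55
Found 'z' at scope 2 with value 27

27


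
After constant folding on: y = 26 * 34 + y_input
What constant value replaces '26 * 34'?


Identifying constant sub-expression:
  Original: y = 26 * 34 + y_input
  26 and 34 are both compile-time constants
  Evaluating: 26 * 34 = 884
  After folding: y = 884 + y_input

884


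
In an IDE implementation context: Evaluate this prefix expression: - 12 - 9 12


Parsing prefix expression: - 12 - 9 12
Step 1: Innermost operation '- 9 12'
  9 - 12 = -3
Step 2: Outer operation '- 12 [-3]'
  12 - -3 = 15

15


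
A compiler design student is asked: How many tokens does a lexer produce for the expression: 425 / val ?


Scanning '425 / val'
Token 1: '425' -> integer_literal
Token 2: '/' -> operator
Token 3: 'val' -> identifier
Total tokens: 3

3


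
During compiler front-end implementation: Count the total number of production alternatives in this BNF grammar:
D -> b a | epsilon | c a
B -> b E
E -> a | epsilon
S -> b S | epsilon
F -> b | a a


Counting alternatives per rule:
  D: 3 alternative(s)
  B: 1 alternative(s)
  E: 2 alternative(s)
  S: 2 alternative(s)
  F: 2 alternative(s)
Sum: 3 + 1 + 2 + 2 + 2 = 10

10


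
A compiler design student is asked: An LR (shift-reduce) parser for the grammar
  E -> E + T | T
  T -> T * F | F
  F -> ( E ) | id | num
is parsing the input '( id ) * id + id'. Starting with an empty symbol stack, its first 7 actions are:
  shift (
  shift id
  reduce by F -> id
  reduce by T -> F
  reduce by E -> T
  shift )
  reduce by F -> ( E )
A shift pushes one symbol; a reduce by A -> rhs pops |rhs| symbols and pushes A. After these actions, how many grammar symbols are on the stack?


Tracking the symbol stack through each action:
  Action 1: shift '(' : push -> stack = [(] (size 1)
  Action 2: shift 'id' : push -> stack = [(, id] (size 2)
  Action 3: reduce by F -> id : pop 1, push F -> stack = [(, F] (size 2)
  Action 4: reduce by T -> F : pop 1, push T -> stack = [(, T] (size 2)
  Action 5: reduce by E -> T : pop 1, push E -> stack = [(, E] (size 2)
  Action 6: shift ')' : push -> stack = [(, E, )] (size 3)
  Action 7: reduce by F -> ( E ) : pop 3, push F -> stack = [F] (size 1)
Final stack size: 1

1


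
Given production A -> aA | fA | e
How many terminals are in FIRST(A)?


Production: A -> aA | fA | e
Examining each alternative for leading terminals:
  A -> aA : first terminal = 'a'
  A -> fA : first terminal = 'f'
  A -> e : first terminal = 'e'
FIRST(A) = {a, e, f}
Count: 3

3


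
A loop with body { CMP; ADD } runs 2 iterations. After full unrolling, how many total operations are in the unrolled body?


Loop body operations: CMP, ADD (2 ops per iteration)
Unrolling 2 iterations:
  Iteration 1: CMP, ADD (2 ops)
  Iteration 2: CMP, ADD (2 ops)
Total: 2 iterations * 2 ops/iter = 4 operations

4


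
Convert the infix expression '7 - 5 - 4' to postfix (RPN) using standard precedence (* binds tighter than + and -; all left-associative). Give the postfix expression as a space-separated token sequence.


Applying the shunting-yard algorithm:
  Operand 7 -> output
  Push '-' onto operator stack -> op-stack: [-]
  Operand 5 -> output
  See '-' (prec 1); top '-' (prec 1) >= it -> pop '-' to output
  Push '-' onto operator stack -> op-stack: [-]
  Operand 4 -> output
  End of input: pop '-' to output
Postfix result: 7 5 - 4 -

7 5 - 4 -


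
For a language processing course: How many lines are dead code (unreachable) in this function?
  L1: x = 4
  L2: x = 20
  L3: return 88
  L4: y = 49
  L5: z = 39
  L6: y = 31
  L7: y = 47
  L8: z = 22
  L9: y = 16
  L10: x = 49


Analyzing control flow:
  L1: reachable (before return)
  L2: reachable (before return)
  L3: reachable (return statement)
  L4: DEAD (after return at L3)
  L5: DEAD (after return at L3)
  L6: DEAD (after return at L3)
  L7: DEAD (after return at L3)
  L8: DEAD (after return at L3)
  L9: DEAD (after return at L3)
  L10: DEAD (after return at L3)
Return at L3, total lines = 10
Dead lines: L4 through L10
Count: 7

7


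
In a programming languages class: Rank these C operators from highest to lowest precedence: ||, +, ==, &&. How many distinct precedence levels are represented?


Looking up precedence for each operator:
  || -> precedence 1
  + -> precedence 5
  == -> precedence 3
  && -> precedence 2
Sorted highest to lowest: +, ==, &&, ||
Distinct precedence values: [5, 3, 2, 1]
Number of distinct levels: 4

4


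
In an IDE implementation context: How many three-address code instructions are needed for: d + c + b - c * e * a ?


Expression: d + c + b - c * e * a
Generating three-address code (respecting * over +/- precedence):
  Instruction 1: t1 = c * e
  Instruction 2: t2 = t1 * a
  Instruction 3: t3 = d + c
  Instruction 4: t4 = t3 + b
  Instruction 5: t5 = t4 - t2
Total instructions: 5

5


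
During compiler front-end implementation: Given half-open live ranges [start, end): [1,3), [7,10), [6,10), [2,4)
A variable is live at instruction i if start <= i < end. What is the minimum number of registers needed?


Live ranges:
  Var0: [1, 3)
  Var1: [7, 10)
  Var2: [6, 10)
  Var3: [2, 4)
Sweep-line events (position, delta, active):
  pos=1 start -> active=1
  pos=2 start -> active=2
  pos=3 end -> active=1
  pos=4 end -> active=0
  pos=6 start -> active=1
  pos=7 start -> active=2
  pos=10 end -> active=1
  pos=10 end -> active=0
Maximum simultaneous active: 2
Minimum registers needed: 2

2


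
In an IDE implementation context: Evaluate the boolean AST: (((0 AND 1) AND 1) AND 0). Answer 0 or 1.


Step 1: Evaluate inner node
  0 AND 1 = 0
Step 2: Evaluate next node
  0 AND 1 = 0
Step 3: Evaluate root node
  0 AND 0 = 0

0


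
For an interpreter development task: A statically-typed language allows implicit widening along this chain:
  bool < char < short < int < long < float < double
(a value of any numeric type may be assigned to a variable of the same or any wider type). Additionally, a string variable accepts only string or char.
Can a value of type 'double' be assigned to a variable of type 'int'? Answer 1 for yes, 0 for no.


Target variable type: int
Source value type: double
Numeric ranks: double=6, int=3
Widening allowed iff rank(source) <= rank(target): 6 <= 3? No
Result: 0

0


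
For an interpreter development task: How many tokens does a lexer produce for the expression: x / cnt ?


Scanning 'x / cnt'
Token 1: 'x' -> identifier
Token 2: '/' -> operator
Token 3: 'cnt' -> identifier
Total tokens: 3

3


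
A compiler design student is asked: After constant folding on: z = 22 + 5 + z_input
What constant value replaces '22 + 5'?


Identifying constant sub-expression:
  Original: z = 22 + 5 + z_input
  22 and 5 are both compile-time constants
  Evaluating: 22 + 5 = 27
  After folding: z = 27 + z_input

27


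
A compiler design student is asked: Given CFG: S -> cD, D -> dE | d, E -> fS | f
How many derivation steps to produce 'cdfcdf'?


Grammar: S -> cD, D -> dE | d, E -> fS | f
Deriving 'cdfcdf':
Step 1: S -> cD => cD
Step 2: D -> dE => cdE
Step 3: E -> fS => cdfS
Step 4: S -> cD => cdfcD
Step 5: D -> dE => cdfcdE
Step 6: E -> f => cdfcdf
Total derivation steps: 6

6


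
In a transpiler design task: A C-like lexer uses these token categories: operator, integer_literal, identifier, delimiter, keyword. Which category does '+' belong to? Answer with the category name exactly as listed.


Token: '+'
Checking categories:
  identifier: no
  integer_literal: no
  operator: YES
  keyword: no
  delimiter: no
Category: operator

operator


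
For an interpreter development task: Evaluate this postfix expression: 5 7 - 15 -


Processing tokens left to right:
Push 5, Push 7
Pop 5 and 7, compute 5 - 7 = -2, push -2
Push 15
Pop -2 and 15, compute -2 - 15 = -17, push -17
Stack result: -17

-17


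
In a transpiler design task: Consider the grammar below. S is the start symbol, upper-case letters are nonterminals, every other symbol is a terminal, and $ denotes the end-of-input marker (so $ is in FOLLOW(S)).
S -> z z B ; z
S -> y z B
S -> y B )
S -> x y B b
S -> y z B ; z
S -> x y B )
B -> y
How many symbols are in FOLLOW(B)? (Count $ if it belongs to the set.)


S is the start symbol and does not occur in any rule body, so FOLLOW(S) = {$}.
Examining every occurrence of B in a rule body:
  S -> z z B ; z : B is followed by terminal ';' -> add ';'
  S -> y z B : B is at the right end -> add FOLLOW(S) = {$}
  S -> y B ) : B is followed by terminal ')' -> add ')'
  S -> x y B b : B is followed by terminal 'b' -> add 'b'
  S -> y z B ; z : B is followed by terminal ';' -> add ';' (already in the set)
  S -> x y B ) : B is followed by terminal ')' -> add ')' (already in the set)
  B -> y : B does not occur in the body -> contributes nothing
FOLLOW(B) = {), ;, b, $}
Count: 4

4


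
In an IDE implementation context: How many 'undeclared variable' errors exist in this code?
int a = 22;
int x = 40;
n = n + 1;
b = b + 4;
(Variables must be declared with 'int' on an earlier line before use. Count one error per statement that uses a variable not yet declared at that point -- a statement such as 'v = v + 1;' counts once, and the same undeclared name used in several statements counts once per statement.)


Scanning code line by line:
  Line 1: declare 'a' -> declared = ['a']
  Line 2: declare 'x' -> declared = ['a', 'x']
  Line 3: use 'n' -> ERROR (undeclared)
  Line 4: use 'b' -> ERROR (undeclared)
Total undeclared variable errors: 2

2


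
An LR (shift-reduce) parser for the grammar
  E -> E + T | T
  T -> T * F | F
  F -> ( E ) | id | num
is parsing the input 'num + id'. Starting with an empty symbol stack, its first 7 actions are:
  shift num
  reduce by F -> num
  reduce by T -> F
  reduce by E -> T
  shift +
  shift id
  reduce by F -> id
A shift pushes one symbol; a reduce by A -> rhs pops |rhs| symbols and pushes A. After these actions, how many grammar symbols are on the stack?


Tracking the symbol stack through each action:
  Action 1: shift 'num' : push -> stack = [num] (size 1)
  Action 2: reduce by F -> num : pop 1, push F -> stack = [F] (size 1)
  Action 3: reduce by T -> F : pop 1, push T -> stack = [T] (size 1)
  Action 4: reduce by E -> T : pop 1, push E -> stack = [E] (size 1)
  Action 5: shift '+' : push -> stack = [E, +] (size 2)
  Action 6: shift 'id' : push -> stack = [E, +, id] (size 3)
  Action 7: reduce by F -> id : pop 1, push F -> stack = [E, +, F] (size 3)
Final stack size: 3

3


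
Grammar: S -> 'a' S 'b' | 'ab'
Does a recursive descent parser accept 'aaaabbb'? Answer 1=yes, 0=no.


Grammar accepts strings of the form a^n b^n (n >= 1)
Word: 'aaaabbb'
Counting: 4 a's and 3 b's
Check: 4 == 3? No
Mismatch: a-count != b-count
Rejected

0


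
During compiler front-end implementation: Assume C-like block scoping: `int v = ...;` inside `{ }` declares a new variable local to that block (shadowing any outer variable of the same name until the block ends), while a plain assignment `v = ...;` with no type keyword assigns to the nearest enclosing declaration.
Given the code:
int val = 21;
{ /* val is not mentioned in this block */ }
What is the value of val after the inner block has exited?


Analyzing scoping rules:
Outer scope: declares val = 21
Inner block: val is neither redeclared nor assigned -> unchanged
After the block -> 21
Result: 21

21
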